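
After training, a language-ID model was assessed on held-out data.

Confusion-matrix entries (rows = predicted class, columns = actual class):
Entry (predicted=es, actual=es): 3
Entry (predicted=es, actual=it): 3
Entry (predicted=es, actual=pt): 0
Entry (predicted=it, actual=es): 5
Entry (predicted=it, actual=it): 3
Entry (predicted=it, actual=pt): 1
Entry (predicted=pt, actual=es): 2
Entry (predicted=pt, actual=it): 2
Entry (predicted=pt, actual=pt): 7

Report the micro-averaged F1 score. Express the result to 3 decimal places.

0.500

Micro-averaging pools counts across classes: ΣTP=13, ΣFP=13, ΣFN=13.
Micro-F1 score = 2·TP/(2·TP+FP+FN) on pooled counts = 0.500 (equals overall accuracy in single-label multiclass).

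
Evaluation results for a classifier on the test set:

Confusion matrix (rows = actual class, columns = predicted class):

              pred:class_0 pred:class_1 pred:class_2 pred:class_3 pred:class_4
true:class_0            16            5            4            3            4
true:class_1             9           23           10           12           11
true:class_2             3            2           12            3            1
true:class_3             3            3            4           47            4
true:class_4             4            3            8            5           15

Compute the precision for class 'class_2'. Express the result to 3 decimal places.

0.316

One-vs-rest for 'class_2': TP = diagonal; FP = other classes predicted 'class_2'; FN = 'class_2' predicted as other.
precision = TP/(TP+FP).
class_2: TP=12, FP=4+10+4+8=26 → 12/38 = 0.3158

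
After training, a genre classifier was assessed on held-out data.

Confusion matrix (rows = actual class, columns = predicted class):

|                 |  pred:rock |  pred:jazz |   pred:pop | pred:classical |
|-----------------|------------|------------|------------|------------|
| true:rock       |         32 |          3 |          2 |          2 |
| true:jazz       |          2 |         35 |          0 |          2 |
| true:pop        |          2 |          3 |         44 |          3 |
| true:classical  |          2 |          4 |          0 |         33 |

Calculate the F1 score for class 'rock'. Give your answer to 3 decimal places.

0.831

F1 score = 2·TP/(2·TP+FP+FN).
rock: TP=32, FP=2+2+2=6, FN=3+2+2=7 → 64/77 = 0.8312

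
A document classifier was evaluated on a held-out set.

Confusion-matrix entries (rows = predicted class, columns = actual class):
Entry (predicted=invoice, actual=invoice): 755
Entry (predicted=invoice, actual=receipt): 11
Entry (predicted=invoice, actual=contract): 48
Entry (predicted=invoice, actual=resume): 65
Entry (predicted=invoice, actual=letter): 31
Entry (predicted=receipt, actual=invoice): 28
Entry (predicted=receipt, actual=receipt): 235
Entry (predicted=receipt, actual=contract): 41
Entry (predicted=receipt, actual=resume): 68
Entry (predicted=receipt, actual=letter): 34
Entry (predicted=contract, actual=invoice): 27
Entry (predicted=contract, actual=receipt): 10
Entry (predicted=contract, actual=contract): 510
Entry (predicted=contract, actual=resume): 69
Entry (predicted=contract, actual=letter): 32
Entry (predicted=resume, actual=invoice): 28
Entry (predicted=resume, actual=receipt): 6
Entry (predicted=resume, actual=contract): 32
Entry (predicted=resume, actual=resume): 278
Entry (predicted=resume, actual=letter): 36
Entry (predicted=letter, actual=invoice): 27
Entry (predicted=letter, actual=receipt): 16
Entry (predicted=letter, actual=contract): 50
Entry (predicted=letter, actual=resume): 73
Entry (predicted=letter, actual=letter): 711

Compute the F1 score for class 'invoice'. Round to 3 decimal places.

0.851

Treat 'invoice' as positive and all other classes as negative.
F1 score = 2·TP/(2·TP+FP+FN).
invoice: TP=755, FP=11+48+65+31=155, FN=28+27+28+27=110 → 1510/1775 = 0.8507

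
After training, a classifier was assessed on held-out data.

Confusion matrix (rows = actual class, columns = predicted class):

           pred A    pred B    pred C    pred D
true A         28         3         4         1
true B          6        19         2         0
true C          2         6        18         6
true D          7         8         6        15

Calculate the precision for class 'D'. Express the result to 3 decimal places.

One-vs-rest for 'D': TP = diagonal; FP = other classes predicted 'D'; FN = 'D' predicted as other.
precision = TP/(TP+FP).
D: TP=15, FP=1+0+6=7 → 15/22 = 0.6818

0.682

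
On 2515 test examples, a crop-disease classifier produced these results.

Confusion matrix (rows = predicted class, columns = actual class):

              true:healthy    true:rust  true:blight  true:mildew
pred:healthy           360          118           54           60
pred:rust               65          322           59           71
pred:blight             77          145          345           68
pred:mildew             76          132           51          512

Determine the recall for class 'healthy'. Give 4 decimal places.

Take TP from the diagonal, FP from the rest of the 'healthy' prediction marginal, FN from the rest of the 'healthy' actual marginal.
recall = TP/(TP+FN).
healthy: TP=360, FN=65+77+76=218 → 360/578 = 0.62284

0.6228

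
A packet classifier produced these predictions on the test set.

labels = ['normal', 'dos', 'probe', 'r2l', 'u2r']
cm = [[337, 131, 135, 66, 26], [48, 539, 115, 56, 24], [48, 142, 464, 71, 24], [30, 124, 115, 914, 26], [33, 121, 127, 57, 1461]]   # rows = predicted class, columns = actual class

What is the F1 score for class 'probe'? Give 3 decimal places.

0.544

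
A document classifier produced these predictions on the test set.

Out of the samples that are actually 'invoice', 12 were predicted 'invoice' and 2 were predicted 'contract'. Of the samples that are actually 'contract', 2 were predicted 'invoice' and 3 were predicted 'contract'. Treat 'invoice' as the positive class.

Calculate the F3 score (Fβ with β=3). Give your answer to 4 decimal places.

Fβ = (1+β²)·TP / ((1+β²)·TP + β²·FN + FP), with β²=9
= 10·12 / (10·12 + 9·2 + 2) = 0.8571

0.8571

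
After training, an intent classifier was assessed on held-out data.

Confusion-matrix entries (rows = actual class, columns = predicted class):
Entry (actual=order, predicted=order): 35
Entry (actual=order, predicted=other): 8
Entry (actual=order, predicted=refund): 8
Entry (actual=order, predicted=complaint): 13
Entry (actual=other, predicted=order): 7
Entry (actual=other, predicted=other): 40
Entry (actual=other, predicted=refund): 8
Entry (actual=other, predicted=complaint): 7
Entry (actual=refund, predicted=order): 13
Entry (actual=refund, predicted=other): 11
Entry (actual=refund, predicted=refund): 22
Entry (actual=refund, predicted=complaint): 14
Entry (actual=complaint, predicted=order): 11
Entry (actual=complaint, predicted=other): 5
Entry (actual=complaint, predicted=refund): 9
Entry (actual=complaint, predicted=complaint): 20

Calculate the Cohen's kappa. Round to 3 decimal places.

0.340

Observed agreement pₒ = trace/N = 117/231 = 0.5065
Expected agreement pₑ = Σ (rowᵢ·colᵢ)/N² = (64·66 + 62·64 + 60·47 + 45·54)/231² = 0.2519
κ = (pₒ − pₑ)/(1 − pₑ) = (0.5065 − 0.2519)/(1 − 0.2519) = 0.340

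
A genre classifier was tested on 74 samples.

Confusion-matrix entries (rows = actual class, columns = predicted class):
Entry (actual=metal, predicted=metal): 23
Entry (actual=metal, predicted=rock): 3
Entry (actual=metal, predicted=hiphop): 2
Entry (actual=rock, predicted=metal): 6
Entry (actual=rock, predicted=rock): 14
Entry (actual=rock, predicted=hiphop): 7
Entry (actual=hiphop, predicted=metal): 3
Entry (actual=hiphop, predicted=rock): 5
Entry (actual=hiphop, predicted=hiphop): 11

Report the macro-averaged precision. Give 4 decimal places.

Per-class precision (TP/(TP+FP)):
  metal: TP=23, FP=6+3=9 → 23/32 = 0.71875
  rock: TP=14, FP=3+5=8 → 14/22 = 0.63636
  hiphop: TP=11, FP=2+7=9 → 11/20 = 0.55000
Macro-precision = mean = (0.71875 + 0.63636 + 0.55000) / 3 = 0.6350

0.6350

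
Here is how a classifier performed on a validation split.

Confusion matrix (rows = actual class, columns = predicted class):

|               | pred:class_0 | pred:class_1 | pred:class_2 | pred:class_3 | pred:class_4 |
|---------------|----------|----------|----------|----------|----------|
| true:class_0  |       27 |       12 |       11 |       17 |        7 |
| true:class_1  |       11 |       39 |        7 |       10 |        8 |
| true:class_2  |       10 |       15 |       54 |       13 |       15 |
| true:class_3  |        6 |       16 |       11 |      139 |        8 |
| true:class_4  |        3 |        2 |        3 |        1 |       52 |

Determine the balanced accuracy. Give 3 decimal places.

0.603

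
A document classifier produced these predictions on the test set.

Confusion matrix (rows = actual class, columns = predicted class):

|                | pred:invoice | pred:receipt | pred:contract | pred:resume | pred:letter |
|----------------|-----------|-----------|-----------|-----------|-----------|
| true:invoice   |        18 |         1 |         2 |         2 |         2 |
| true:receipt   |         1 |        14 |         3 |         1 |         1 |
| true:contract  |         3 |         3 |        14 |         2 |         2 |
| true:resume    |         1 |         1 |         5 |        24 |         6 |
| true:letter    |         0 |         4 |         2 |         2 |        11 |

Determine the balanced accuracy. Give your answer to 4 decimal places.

Balanced accuracy = mean of per-class recall.
  invoice: recall = 18/25 = 0.72000
  receipt: recall = 14/20 = 0.70000
  contract: recall = 14/24 = 0.58333
  resume: recall = 24/37 = 0.64865
  letter: recall = 11/19 = 0.57895
Mean = (0.72000 + 0.70000 + 0.58333 + 0.64865 + 0.57895) / 5 = 0.6462

0.6462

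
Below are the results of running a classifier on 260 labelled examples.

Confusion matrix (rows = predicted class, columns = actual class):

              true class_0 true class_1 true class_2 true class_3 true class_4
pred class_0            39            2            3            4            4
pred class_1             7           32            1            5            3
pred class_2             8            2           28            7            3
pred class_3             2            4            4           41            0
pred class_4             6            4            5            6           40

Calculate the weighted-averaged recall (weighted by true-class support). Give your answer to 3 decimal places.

0.692

Per-class recall (TP/(TP+FN)):
  class_0: TP=39, FN=7+8+2+6=23 → 39/62 = 0.6290
  class_1: TP=32, FN=2+2+4+4=12 → 32/44 = 0.7273
  class_2: TP=28, FN=3+1+4+5=13 → 28/41 = 0.6829
  class_3: TP=41, FN=4+5+7+6=22 → 41/63 = 0.6508
  class_4: TP=40, FN=4+3+3+0=10 → 40/50 = 0.8000
Weighted-recall = Σ (supportᵢ/N)·recallᵢ with N=260: (62/260)·0.6290 + (44/260)·0.7273 + (41/260)·0.6829 + (63/260)·0.6508 + (50/260)·0.8000 = 0.692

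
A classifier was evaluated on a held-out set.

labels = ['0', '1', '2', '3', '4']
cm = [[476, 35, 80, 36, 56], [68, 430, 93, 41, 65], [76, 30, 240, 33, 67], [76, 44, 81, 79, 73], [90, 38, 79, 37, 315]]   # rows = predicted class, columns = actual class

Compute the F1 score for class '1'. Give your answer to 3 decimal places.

0.675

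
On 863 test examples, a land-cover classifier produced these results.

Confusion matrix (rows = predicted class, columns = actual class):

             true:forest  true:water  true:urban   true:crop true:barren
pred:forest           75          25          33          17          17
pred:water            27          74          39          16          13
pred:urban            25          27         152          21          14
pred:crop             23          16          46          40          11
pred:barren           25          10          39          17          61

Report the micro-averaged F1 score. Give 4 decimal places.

Micro-averaging pools counts across classes: ΣTP=402, ΣFP=461, ΣFN=461.
Micro-F1 score = 2·TP/(2·TP+FP+FN) on pooled counts = 0.4658 (equals overall accuracy in single-label multiclass).

0.4658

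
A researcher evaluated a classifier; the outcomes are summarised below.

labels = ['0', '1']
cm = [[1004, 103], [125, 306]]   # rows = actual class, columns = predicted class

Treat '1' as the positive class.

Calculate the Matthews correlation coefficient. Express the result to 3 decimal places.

0.627

MCC = (TP·TN − FP·FN) / √((TP+FP)(TP+FN)(TN+FP)(TN+FN))
Numerator = 306·1004 − 103·125 = 294349
Denominator = √(409·431·1107·1129) = √220314023037 = 469376.2063
MCC = 294349 / 469376.2063 = 0.627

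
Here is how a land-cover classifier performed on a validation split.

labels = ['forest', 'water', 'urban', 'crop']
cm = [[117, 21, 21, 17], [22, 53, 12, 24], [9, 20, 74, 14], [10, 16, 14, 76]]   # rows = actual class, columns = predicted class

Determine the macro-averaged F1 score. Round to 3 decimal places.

0.604

Per-class F1 score (2·TP/(2·TP+FP+FN)):
  forest: TP=117, FP=22+9+10=41, FN=21+21+17=59 → 234/334 = 0.7006
  water: TP=53, FP=21+20+16=57, FN=22+12+24=58 → 106/221 = 0.4796
  urban: TP=74, FP=21+12+14=47, FN=9+20+14=43 → 148/238 = 0.6218
  crop: TP=76, FP=17+24+14=55, FN=10+16+14=40 → 152/247 = 0.6154
Macro-F1 score = mean = (0.7006 + 0.4796 + 0.6218 + 0.6154) / 4 = 0.604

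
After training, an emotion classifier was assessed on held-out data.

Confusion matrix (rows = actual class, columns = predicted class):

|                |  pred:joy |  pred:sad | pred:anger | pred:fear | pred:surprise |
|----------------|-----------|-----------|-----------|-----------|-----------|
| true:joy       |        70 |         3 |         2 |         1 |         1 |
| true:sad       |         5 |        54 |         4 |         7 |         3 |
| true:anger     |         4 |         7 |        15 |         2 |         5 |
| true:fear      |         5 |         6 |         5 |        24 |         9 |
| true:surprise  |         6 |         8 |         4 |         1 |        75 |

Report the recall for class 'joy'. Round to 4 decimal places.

0.9091

Treat 'joy' as positive and all other classes as negative.
recall = TP/(TP+FN).
joy: TP=70, FN=3+2+1+1=7 → 70/77 = 0.90909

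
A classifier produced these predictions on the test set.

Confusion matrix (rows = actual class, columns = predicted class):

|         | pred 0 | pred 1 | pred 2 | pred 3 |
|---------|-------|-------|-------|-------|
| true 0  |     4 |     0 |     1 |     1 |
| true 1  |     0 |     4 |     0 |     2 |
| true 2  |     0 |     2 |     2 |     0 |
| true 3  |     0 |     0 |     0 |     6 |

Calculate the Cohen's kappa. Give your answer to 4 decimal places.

0.6313

Observed agreement pₒ = trace/N = 16/22 = 0.72727
Expected agreement pₑ = Σ (rowᵢ·colᵢ)/N² = (6·4 + 6·6 + 4·3 + 6·9)/22² = 0.26033
κ = (pₒ − pₑ)/(1 − pₑ) = (0.72727 − 0.26033)/(1 − 0.26033) = 0.6313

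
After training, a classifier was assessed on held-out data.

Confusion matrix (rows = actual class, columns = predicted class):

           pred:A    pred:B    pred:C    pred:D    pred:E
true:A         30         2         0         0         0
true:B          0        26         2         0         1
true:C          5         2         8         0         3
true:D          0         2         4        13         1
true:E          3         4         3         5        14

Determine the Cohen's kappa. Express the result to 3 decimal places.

Observed agreement pₒ = trace/N = 91/128 = 0.7109
Expected agreement pₑ = Σ (rowᵢ·colᵢ)/N² = (32·38 + 29·36 + 18·17 + 20·18 + 29·19)/128² = 0.2122
κ = (pₒ − pₑ)/(1 − pₑ) = (0.7109 − 0.2122)/(1 − 0.2122) = 0.633

0.633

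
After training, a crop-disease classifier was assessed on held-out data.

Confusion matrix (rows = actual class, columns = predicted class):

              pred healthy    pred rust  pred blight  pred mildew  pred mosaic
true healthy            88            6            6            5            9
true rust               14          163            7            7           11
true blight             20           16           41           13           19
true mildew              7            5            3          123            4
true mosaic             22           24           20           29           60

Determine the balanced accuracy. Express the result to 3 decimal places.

0.642

Balanced accuracy = mean of per-class recall.
  healthy: recall = 88/114 = 0.7719
  rust: recall = 163/202 = 0.8069
  blight: recall = 41/109 = 0.3761
  mildew: recall = 123/142 = 0.8662
  mosaic: recall = 60/155 = 0.3871
Mean = (0.7719 + 0.8069 + 0.3761 + 0.8662 + 0.3871) / 5 = 0.642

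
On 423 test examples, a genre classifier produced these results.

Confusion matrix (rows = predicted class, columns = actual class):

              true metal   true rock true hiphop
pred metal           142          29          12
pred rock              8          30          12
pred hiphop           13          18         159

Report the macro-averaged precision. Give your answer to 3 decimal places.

Per-class precision (TP/(TP+FP)):
  metal: TP=142, FP=29+12=41 → 142/183 = 0.7760
  rock: TP=30, FP=8+12=20 → 30/50 = 0.6000
  hiphop: TP=159, FP=13+18=31 → 159/190 = 0.8368
Macro-precision = mean = (0.7760 + 0.6000 + 0.8368) / 3 = 0.738

0.738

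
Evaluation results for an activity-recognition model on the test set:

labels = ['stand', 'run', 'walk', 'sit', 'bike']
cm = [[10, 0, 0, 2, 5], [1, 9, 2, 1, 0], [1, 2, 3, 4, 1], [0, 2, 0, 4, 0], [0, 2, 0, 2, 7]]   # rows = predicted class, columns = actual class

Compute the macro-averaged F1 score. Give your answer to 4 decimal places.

Per-class F1 score (2·TP/(2·TP+FP+FN)):
  stand: TP=10, FP=0+0+2+5=7, FN=1+1+0+0=2 → 20/29 = 0.68966
  run: TP=9, FP=1+2+1+0=4, FN=0+2+2+2=6 → 18/28 = 0.64286
  walk: TP=3, FP=1+2+4+1=8, FN=0+2+0+0=2 → 6/16 = 0.37500
  sit: TP=4, FP=0+2+0+0=2, FN=2+1+4+2=9 → 8/19 = 0.42105
  bike: TP=7, FP=0+2+0+2=4, FN=5+0+1+0=6 → 14/24 = 0.58333
Macro-F1 score = mean = (0.68966 + 0.64286 + 0.37500 + 0.42105 + 0.58333) / 5 = 0.5424

0.5424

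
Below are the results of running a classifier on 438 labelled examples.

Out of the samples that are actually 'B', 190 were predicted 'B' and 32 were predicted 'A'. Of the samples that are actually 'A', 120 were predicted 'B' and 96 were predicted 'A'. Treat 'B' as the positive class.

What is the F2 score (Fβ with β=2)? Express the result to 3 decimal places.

0.793

Fβ = (1+β²)·TP / ((1+β²)·TP + β²·FN + FP), with β²=4
= 5·190 / (5·190 + 4·32 + 120) = 0.793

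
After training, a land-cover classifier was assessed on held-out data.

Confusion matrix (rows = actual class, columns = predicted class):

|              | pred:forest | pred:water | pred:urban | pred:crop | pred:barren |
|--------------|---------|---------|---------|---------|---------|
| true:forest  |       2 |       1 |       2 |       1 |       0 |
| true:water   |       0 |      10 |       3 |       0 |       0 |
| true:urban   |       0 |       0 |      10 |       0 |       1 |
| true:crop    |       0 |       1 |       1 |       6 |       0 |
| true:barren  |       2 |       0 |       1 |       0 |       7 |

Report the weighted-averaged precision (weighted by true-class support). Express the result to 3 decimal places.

Per-class precision (TP/(TP+FP)):
  forest: TP=2, FP=0+0+0+2=2 → 2/4 = 0.5000
  water: TP=10, FP=1+0+1+0=2 → 10/12 = 0.8333
  urban: TP=10, FP=2+3+1+1=7 → 10/17 = 0.5882
  crop: TP=6, FP=1+0+0+0=1 → 6/7 = 0.8571
  barren: TP=7, FP=0+0+1+0=1 → 7/8 = 0.8750
Weighted-precision = Σ (supportᵢ/N)·precisionᵢ with N=48: (6/48)·0.5000 + (13/48)·0.8333 + (11/48)·0.5882 + (8/48)·0.8571 + (10/48)·0.8750 = 0.748

0.748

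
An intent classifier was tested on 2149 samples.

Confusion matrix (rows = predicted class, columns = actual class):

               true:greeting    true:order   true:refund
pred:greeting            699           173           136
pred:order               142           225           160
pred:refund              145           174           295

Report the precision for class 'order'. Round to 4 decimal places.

0.4269

One-vs-rest for 'order': TP = diagonal; FP = other classes predicted 'order'; FN = 'order' predicted as other.
precision = TP/(TP+FP).
order: TP=225, FP=142+160=302 → 225/527 = 0.42694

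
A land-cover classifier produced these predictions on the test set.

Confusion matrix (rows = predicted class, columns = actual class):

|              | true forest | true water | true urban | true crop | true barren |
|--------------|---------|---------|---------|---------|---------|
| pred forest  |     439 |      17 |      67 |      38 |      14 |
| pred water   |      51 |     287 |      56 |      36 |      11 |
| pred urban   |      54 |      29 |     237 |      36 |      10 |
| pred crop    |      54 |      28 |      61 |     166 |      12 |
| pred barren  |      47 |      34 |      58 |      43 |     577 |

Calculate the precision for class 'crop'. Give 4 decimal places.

0.5171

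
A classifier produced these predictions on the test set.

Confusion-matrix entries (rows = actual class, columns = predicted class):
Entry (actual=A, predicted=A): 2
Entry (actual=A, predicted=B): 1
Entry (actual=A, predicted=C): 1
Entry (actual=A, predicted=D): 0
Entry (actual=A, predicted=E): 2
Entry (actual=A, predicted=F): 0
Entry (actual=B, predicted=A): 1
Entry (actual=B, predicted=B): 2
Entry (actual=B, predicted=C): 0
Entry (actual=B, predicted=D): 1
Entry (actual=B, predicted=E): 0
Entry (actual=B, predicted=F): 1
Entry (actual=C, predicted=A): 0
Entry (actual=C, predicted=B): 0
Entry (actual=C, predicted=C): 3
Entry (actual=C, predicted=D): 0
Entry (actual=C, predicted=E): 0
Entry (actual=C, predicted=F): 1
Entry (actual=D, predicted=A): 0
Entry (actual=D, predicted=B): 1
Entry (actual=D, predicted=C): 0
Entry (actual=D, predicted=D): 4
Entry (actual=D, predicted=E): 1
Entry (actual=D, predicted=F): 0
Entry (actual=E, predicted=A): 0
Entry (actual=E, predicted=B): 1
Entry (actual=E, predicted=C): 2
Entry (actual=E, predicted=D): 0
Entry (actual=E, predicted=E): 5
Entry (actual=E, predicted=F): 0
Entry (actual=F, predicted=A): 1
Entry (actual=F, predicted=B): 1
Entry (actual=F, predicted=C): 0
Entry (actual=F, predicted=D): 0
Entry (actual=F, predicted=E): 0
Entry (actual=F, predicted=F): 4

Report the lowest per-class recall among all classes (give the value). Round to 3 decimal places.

Per-class recall (TP/(TP+FN)):
  A: TP=2, FN=1+1+0+2+0=4 → 2/6 = 0.3333
  B: TP=2, FN=1+0+1+0+1=3 → 2/5 = 0.4000
  C: TP=3, FN=0+0+0+0+1=1 → 3/4 = 0.7500
  D: TP=4, FN=0+1+0+1+0=2 → 4/6 = 0.6667
  E: TP=5, FN=0+1+2+0+0=3 → 5/8 = 0.6250
  F: TP=4, FN=1+1+0+0+0=2 → 4/6 = 0.6667
Lowest is class 'A' with recall = 0.333.

0.333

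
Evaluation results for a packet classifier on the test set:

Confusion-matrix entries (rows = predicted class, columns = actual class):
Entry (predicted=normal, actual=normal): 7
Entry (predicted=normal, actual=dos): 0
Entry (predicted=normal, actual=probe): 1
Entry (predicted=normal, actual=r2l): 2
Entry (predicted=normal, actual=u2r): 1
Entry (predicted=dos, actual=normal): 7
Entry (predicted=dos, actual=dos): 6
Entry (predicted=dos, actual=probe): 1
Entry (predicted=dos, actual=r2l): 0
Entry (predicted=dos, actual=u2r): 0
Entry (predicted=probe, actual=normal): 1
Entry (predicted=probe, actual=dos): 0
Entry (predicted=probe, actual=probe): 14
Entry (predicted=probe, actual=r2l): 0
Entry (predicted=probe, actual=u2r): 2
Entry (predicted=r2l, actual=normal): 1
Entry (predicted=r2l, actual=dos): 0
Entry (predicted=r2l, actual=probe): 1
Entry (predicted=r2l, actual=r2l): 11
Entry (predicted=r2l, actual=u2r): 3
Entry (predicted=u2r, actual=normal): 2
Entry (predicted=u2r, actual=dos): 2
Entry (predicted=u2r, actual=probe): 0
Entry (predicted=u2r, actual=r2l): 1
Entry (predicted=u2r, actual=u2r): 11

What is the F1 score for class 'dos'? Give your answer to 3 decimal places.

One-vs-rest for 'dos': TP = diagonal; FP = other classes predicted 'dos'; FN = 'dos' predicted as other.
F1 score = 2·TP/(2·TP+FP+FN).
dos: TP=6, FP=7+1+0+0=8, FN=0+0+0+2=2 → 12/22 = 0.5455

0.545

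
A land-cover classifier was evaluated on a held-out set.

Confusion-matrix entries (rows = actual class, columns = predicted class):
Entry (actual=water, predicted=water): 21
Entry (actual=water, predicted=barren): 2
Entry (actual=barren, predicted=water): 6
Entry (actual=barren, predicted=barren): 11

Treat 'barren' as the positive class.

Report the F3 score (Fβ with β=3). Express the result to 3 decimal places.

0.663

Fβ = (1+β²)·TP / ((1+β²)·TP + β²·FN + FP), with β²=9
= 10·11 / (10·11 + 9·6 + 2) = 0.663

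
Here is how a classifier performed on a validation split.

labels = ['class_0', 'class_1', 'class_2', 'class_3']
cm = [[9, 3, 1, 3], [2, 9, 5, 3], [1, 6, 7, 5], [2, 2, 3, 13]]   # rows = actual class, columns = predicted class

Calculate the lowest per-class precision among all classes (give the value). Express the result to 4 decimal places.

Per-class precision (TP/(TP+FP)):
  class_0: TP=9, FP=2+1+2=5 → 9/14 = 0.64286
  class_1: TP=9, FP=3+6+2=11 → 9/20 = 0.45000
  class_2: TP=7, FP=1+5+3=9 → 7/16 = 0.43750
  class_3: TP=13, FP=3+3+5=11 → 13/24 = 0.54167
Lowest is class 'class_2' with precision = 0.4375.

0.4375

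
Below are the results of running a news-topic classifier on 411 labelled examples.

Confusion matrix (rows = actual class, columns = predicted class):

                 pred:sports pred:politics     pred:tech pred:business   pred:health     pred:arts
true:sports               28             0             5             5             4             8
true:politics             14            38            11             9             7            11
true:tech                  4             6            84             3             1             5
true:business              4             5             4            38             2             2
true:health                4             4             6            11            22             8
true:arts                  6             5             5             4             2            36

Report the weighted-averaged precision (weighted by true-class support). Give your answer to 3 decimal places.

0.606

Per-class precision (TP/(TP+FP)):
  sports: TP=28, FP=14+4+4+4+6=32 → 28/60 = 0.4667
  politics: TP=38, FP=0+6+5+4+5=20 → 38/58 = 0.6552
  tech: TP=84, FP=5+11+4+6+5=31 → 84/115 = 0.7304
  business: TP=38, FP=5+9+3+11+4=32 → 38/70 = 0.5429
  health: TP=22, FP=4+7+1+2+2=16 → 22/38 = 0.5789
  arts: TP=36, FP=8+11+5+2+8=34 → 36/70 = 0.5143
Weighted-precision = Σ (supportᵢ/N)·precisionᵢ with N=411: (50/411)·0.4667 + (90/411)·0.6552 + (103/411)·0.7304 + (55/411)·0.5429 + (55/411)·0.5789 + (58/411)·0.5143 = 0.606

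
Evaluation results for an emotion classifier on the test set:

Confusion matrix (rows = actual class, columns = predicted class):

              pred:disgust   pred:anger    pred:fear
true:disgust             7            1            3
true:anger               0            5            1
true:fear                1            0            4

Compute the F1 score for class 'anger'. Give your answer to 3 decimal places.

F1 score = 2·TP/(2·TP+FP+FN).
anger: TP=5, FP=1+0=1, FN=0+1=1 → 10/12 = 0.8333

0.833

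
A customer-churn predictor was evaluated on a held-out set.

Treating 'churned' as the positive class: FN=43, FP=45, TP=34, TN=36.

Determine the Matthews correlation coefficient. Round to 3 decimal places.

MCC = (TP·TN − FP·FN) / √((TP+FP)(TP+FN)(TN+FP)(TN+FN))
Numerator = 34·36 − 45·43 = -711
Denominator = √(79·77·81·79) = √38925117 = 6238.9997
MCC = -711 / 6238.9997 = -0.114

-0.114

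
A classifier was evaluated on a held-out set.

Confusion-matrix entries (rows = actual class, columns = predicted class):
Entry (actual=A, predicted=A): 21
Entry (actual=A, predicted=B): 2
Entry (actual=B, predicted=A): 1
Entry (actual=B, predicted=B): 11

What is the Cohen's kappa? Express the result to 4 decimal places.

0.8135

Observed agreement pₒ = trace/N = 32/35 = 0.91429
Expected agreement pₑ = Σ (rowᵢ·colᵢ)/N² = (23·22 + 12·13)/35² = 0.54041
κ = (pₒ − pₑ)/(1 − pₑ) = (0.91429 − 0.54041)/(1 − 0.54041) = 0.8135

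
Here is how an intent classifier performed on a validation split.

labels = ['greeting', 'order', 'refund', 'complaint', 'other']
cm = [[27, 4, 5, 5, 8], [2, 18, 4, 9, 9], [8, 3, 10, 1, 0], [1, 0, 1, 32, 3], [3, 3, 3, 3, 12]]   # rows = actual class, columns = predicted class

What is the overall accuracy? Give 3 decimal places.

Accuracy = trace / total = (27+18+10+32+12=99) / 174 = 99/174 = 0.569

0.569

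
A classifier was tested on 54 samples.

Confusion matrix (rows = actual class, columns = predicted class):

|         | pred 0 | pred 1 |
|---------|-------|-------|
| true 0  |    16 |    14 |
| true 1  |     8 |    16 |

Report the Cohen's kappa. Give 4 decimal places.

0.1951

Observed agreement pₒ = trace/N = 32/54 = 0.59259
Expected agreement pₑ = Σ (rowᵢ·colᵢ)/N² = (30·24 + 24·30)/54² = 0.49383
κ = (pₒ − pₑ)/(1 − pₑ) = (0.59259 − 0.49383)/(1 − 0.49383) = 0.1951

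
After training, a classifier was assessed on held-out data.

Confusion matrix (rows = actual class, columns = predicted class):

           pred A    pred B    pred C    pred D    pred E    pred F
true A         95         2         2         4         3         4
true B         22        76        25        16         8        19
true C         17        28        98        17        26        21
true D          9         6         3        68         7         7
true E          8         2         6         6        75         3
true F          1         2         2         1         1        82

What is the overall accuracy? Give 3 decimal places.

Accuracy = trace / total = (95+76+98+68+75+82=494) / 772 = 494/772 = 0.640

0.640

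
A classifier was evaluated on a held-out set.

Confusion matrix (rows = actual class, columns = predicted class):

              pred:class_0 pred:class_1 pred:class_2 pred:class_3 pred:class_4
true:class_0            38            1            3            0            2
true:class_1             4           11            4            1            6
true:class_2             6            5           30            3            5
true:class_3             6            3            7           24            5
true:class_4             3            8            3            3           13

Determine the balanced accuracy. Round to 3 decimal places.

Balanced accuracy = mean of per-class recall.
  class_0: recall = 38/44 = 0.8636
  class_1: recall = 11/26 = 0.4231
  class_2: recall = 30/49 = 0.6122
  class_3: recall = 24/45 = 0.5333
  class_4: recall = 13/30 = 0.4333
Mean = (0.8636 + 0.4231 + 0.6122 + 0.5333 + 0.4333) / 5 = 0.573

0.573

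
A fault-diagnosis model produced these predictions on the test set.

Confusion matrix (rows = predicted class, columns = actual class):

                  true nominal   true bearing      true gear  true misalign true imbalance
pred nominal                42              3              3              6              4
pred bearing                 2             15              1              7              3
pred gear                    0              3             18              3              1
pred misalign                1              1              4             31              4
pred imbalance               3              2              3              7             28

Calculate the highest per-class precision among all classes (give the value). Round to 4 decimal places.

0.7561

Per-class precision (TP/(TP+FP)):
  nominal: TP=42, FP=3+3+6+4=16 → 42/58 = 0.72414
  bearing: TP=15, FP=2+1+7+3=13 → 15/28 = 0.53571
  gear: TP=18, FP=0+3+3+1=7 → 18/25 = 0.72000
  misalign: TP=31, FP=1+1+4+4=10 → 31/41 = 0.75610
  imbalance: TP=28, FP=3+2+3+7=15 → 28/43 = 0.65116
Highest is class 'misalign' with precision = 0.7561.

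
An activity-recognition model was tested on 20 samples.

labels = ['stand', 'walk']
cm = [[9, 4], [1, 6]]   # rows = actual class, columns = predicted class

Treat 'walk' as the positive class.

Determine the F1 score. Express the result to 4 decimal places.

0.7059

Precision = TP/(TP+FP) = 6/10 = 0.6000
Recall = TP/(TP+FN) = 6/7 = 0.8571
F1 = 2·TP/(2·TP+FP+FN) = 12/17 = 0.7059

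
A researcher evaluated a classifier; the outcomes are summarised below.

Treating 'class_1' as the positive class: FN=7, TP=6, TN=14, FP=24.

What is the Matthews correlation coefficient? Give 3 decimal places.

-0.151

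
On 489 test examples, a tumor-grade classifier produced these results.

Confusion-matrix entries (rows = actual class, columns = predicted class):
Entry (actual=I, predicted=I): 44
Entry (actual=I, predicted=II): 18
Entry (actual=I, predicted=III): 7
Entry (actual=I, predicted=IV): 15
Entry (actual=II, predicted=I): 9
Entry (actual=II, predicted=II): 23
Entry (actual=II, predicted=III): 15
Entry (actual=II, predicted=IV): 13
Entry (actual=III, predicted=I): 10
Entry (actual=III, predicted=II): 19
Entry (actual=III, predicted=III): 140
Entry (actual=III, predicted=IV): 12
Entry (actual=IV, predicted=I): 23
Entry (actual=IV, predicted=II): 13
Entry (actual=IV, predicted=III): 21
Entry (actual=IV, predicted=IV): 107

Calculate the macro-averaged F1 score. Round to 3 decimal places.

0.580

Per-class F1 score (2·TP/(2·TP+FP+FN)):
  I: TP=44, FP=9+10+23=42, FN=18+7+15=40 → 88/170 = 0.5176
  II: TP=23, FP=18+19+13=50, FN=9+15+13=37 → 46/133 = 0.3459
  III: TP=140, FP=7+15+21=43, FN=10+19+12=41 → 280/364 = 0.7692
  IV: TP=107, FP=15+13+12=40, FN=23+13+21=57 → 214/311 = 0.6881
Macro-F1 score = mean = (0.5176 + 0.3459 + 0.7692 + 0.6881) / 4 = 0.580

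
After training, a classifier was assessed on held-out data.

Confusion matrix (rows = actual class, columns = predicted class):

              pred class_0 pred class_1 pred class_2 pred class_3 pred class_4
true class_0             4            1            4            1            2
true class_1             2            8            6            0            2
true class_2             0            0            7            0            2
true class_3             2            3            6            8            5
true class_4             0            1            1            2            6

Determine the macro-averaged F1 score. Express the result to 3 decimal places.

Per-class F1 score (2·TP/(2·TP+FP+FN)):
  class_0: TP=4, FP=2+0+2+0=4, FN=1+4+1+2=8 → 8/20 = 0.4000
  class_1: TP=8, FP=1+0+3+1=5, FN=2+6+0+2=10 → 16/31 = 0.5161
  class_2: TP=7, FP=4+6+6+1=17, FN=0+0+0+2=2 → 14/33 = 0.4242
  class_3: TP=8, FP=1+0+0+2=3, FN=2+3+6+5=16 → 16/35 = 0.4571
  class_4: TP=6, FP=2+2+2+5=11, FN=0+1+1+2=4 → 12/27 = 0.4444
Macro-F1 score = mean = (0.4000 + 0.5161 + 0.4242 + 0.4571 + 0.4444) / 5 = 0.448

0.448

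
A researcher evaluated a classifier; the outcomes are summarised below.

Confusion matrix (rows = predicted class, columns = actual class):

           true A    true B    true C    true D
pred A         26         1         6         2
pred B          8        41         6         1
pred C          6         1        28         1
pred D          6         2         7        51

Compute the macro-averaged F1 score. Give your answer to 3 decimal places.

0.743

Per-class F1 score (2·TP/(2·TP+FP+FN)):
  A: TP=26, FP=1+6+2=9, FN=8+6+6=20 → 52/81 = 0.6420
  B: TP=41, FP=8+6+1=15, FN=1+1+2=4 → 82/101 = 0.8119
  C: TP=28, FP=6+1+1=8, FN=6+6+7=19 → 56/83 = 0.6747
  D: TP=51, FP=6+2+7=15, FN=2+1+1=4 → 102/121 = 0.8430
Macro-F1 score = mean = (0.6420 + 0.8119 + 0.6747 + 0.8430) / 4 = 0.743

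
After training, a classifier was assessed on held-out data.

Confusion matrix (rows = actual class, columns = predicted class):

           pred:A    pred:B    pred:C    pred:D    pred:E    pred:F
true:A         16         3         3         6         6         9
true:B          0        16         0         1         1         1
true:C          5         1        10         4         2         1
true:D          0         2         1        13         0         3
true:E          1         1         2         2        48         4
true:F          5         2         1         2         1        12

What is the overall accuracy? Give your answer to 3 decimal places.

0.622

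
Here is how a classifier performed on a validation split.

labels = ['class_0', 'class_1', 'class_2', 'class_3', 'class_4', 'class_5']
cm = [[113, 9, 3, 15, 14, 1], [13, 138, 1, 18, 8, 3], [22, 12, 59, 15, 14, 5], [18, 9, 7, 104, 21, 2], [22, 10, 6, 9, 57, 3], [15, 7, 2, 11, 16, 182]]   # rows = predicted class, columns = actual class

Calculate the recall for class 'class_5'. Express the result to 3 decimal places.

Treat 'class_5' as positive and all other classes as negative.
recall = TP/(TP+FN).
class_5: TP=182, FN=1+3+5+2+3=14 → 182/196 = 0.9286

0.929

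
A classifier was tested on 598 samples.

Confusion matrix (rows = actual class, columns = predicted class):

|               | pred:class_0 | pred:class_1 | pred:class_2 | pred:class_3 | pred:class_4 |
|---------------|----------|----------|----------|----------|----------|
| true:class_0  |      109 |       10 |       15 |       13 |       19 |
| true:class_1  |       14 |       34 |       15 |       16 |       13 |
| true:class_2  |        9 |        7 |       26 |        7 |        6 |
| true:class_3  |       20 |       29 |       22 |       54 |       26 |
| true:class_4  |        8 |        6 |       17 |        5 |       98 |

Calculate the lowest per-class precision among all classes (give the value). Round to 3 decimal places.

0.274

Per-class precision (TP/(TP+FP)):
  class_0: TP=109, FP=14+9+20+8=51 → 109/160 = 0.6813
  class_1: TP=34, FP=10+7+29+6=52 → 34/86 = 0.3953
  class_2: TP=26, FP=15+15+22+17=69 → 26/95 = 0.2737
  class_3: TP=54, FP=13+16+7+5=41 → 54/95 = 0.5684
  class_4: TP=98, FP=19+13+6+26=64 → 98/162 = 0.6049
Lowest is class 'class_2' with precision = 0.274.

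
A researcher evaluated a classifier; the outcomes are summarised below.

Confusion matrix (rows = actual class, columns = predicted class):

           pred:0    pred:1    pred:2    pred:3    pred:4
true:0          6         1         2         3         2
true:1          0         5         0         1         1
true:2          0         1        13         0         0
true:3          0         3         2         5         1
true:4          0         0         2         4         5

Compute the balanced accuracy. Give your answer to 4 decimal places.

Balanced accuracy = mean of per-class recall.
  0: recall = 6/14 = 0.42857
  1: recall = 5/7 = 0.71429
  2: recall = 13/14 = 0.92857
  3: recall = 5/11 = 0.45455
  4: recall = 5/11 = 0.45455
Mean = (0.42857 + 0.71429 + 0.92857 + 0.45455 + 0.45455) / 5 = 0.5961

0.5961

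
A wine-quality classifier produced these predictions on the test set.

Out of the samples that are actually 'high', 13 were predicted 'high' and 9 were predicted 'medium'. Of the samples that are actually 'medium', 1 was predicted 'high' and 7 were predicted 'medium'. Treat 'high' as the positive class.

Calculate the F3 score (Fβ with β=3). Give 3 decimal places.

0.613

Fβ = (1+β²)·TP / ((1+β²)·TP + β²·FN + FP), with β²=9
= 10·13 / (10·13 + 9·9 + 1) = 0.613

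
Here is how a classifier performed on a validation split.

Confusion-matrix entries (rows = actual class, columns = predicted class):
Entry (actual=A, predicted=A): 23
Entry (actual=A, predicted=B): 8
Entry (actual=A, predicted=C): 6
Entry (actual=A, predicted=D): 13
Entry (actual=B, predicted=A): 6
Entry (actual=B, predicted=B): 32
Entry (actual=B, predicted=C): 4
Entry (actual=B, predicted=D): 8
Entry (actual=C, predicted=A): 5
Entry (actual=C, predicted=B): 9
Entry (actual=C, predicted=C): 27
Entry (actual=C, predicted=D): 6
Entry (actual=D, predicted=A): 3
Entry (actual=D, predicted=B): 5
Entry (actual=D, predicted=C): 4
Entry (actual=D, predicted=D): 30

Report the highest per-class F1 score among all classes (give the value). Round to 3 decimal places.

Per-class F1 score (2·TP/(2·TP+FP+FN)):
  A: TP=23, FP=6+5+3=14, FN=8+6+13=27 → 46/87 = 0.5287
  B: TP=32, FP=8+9+5=22, FN=6+4+8=18 → 64/104 = 0.6154
  C: TP=27, FP=6+4+4=14, FN=5+9+6=20 → 54/88 = 0.6136
  D: TP=30, FP=13+8+6=27, FN=3+5+4=12 → 60/99 = 0.6061
Highest is class 'B' with F1 score = 0.615.

0.615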